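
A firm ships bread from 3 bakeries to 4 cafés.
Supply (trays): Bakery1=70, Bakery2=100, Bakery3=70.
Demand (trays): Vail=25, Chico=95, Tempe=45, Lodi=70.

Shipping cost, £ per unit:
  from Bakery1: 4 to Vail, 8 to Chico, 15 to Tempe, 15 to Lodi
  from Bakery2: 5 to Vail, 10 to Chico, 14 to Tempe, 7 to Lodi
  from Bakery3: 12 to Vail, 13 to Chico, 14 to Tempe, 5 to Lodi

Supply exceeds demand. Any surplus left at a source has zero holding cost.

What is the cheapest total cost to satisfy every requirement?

1915

One minimum-cost allocation:
  Bakery1 to Chico: 70 trays
  Bakery2 to Vail: 25 trays
  Bakery2 to Chico: 25 trays
  Bakery2 to Tempe: 45 trays
  Bakery3 to Lodi: 70 trays
Total cost = £1915.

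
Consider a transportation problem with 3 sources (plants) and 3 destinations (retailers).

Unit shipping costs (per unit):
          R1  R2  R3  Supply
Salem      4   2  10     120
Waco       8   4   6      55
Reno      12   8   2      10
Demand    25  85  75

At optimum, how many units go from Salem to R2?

Solving gives:
  Salem–R1: 25 units
  Salem–R2: 85 units
  Salem–R3: 10 units
  Waco–R3: 55 units
  Reno–R3: 10 units
Total cost = 720.
So Salem→R2 carries 85 units.

85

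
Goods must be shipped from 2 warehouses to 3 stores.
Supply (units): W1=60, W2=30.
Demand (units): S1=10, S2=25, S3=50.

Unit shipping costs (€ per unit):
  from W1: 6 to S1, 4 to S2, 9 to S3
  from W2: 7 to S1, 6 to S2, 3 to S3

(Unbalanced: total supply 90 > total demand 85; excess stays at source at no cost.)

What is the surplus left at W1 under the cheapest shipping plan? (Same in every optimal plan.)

5

An optimal plan:
  W1→S1: 10 × €6 = €60
  W1→S2: 25 × €4 = €100
  W1→S3: 20 × €9 = €180
  W2→S3: 30 × €3 = €90
Total cost = €430.
W1 ships 55 of its 60, leaving 5.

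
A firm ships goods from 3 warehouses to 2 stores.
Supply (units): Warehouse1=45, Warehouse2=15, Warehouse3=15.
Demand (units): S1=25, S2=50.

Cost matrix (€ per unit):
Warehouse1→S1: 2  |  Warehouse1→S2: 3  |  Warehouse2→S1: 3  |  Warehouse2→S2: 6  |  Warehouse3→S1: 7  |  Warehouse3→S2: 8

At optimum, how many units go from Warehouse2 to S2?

0

Optimal shipments:
  Warehouse1→S1: 10 × €2 = €20
  Warehouse1→S2: 35 × €3 = €105
  Warehouse2→S1: 15 × €3 = €45
  Warehouse3→S2: 15 × €8 = €120
Total cost = €290.
The route Warehouse2→S2 is not used.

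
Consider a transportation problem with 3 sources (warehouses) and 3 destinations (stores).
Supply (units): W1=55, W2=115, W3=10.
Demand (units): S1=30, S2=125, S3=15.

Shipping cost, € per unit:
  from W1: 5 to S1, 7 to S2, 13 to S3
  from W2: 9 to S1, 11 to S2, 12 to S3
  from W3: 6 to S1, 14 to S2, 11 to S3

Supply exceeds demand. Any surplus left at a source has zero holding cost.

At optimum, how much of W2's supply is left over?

An optimal plan:
  W1 to S2: 55 units
  W2 to S1: 20 units
  W2 to S2: 70 units
  W2 to S3: 15 units
  W3 to S1: 10 units
Total cost = €1575.
W2 ships 105 of its 115, leaving 10.

10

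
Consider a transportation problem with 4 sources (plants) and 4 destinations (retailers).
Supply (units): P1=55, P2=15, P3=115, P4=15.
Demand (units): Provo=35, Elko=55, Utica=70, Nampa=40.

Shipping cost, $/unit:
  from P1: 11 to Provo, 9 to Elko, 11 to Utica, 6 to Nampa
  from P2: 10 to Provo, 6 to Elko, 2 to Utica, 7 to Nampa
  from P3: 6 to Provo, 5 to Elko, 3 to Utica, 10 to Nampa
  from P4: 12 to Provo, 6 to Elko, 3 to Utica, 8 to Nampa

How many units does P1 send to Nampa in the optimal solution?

40

Solving gives:
  P1→Elko: 15 × $9 = $135
  P1→Nampa: 40 × $6 = $240
  P2→Utica: 15 × $2 = $30
  P3→Provo: 35 × $6 = $210
  P3→Elko: 40 × $5 = $200
  P3→Utica: 40 × $3 = $120
  P4→Utica: 15 × $3 = $45
Total cost = $980.
So P1→Nampa carries 40 units.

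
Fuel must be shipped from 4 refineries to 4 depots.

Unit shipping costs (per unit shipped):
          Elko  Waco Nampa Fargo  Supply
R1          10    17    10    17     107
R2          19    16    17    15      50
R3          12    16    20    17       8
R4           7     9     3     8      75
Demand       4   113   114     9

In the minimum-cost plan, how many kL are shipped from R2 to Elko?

0

The minimum-cost plan:
  R1 to Elko: 4 kL
  R1 to Nampa: 103 kL
  R2 to Waco: 41 kL
  R2 to Fargo: 9 kL
  R3 to Waco: 8 kL
  R4 to Waco: 64 kL
  R4 to Nampa: 11 kL
Total cost = 2598.
The route R2→Elko is not used.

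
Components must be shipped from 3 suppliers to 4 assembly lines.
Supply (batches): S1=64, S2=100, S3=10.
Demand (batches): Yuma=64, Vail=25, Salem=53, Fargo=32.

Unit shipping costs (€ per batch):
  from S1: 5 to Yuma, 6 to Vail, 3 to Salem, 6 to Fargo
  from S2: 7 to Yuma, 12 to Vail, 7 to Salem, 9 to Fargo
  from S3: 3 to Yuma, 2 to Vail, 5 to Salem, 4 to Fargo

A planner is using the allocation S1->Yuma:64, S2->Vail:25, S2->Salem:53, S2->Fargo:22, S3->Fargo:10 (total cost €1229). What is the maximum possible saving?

208

Current plan cost = 64·5 + 25·12 + 53·7 + 22·9 + 10·4 = €1229.
Optimal plan:
  S1->Vail: 15 batches
  S1->Salem: 49 batches
  S2->Yuma: 64 batches
  S2->Salem: 4 batches
  S2->Fargo: 32 batches
  S3->Vail: 10 batches
Optimal cost = €1021.
Saving = 1229 − 1021 = €208.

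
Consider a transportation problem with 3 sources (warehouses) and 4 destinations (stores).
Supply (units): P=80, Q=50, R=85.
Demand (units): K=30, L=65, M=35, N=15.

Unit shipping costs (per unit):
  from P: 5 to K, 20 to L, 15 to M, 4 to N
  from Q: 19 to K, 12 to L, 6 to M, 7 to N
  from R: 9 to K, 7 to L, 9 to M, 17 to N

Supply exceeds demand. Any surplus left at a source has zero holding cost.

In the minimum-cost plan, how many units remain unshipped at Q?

An optimal plan:
  P–K: 30 units
  P–N: 15 units
  Q–M: 35 units
  R–L: 65 units
Total cost = 875.
Q ships 35 of its 50, leaving 15.

15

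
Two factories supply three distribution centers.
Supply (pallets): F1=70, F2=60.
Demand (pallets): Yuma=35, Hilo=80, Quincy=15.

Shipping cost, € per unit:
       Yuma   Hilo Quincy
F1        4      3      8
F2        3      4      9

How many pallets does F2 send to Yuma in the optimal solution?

Solving gives:
  F1–Hilo: 55 pallets
  F1–Quincy: 15 pallets
  F2–Yuma: 35 pallets
  F2–Hilo: 25 pallets
Total cost = €490.
So F2→Yuma carries 35 pallets.

35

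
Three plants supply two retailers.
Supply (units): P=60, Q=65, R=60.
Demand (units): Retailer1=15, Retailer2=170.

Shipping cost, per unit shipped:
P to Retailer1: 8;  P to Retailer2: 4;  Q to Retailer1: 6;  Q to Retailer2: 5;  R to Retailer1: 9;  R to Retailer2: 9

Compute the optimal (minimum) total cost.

A cheapest plan:
  P–Retailer2: 60 × 4 = 240
  Q–Retailer2: 65 × 5 = 325
  R–Retailer1: 15 × 9 = 135
  R–Retailer2: 45 × 9 = 405
Total = 240 + 325 + 135 + 405 = 1105.
(Supply check: P ships 60; Q ships 65; R ships 60.)

1105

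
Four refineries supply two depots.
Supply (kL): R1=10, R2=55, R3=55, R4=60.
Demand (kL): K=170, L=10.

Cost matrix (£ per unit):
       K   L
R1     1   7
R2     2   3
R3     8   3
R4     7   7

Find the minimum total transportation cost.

One minimum-cost allocation:
  R1–K: 10 × £1 = £10
  R2–K: 55 × £2 = £110
  R3–K: 45 × £8 = £360
  R3–L: 10 × £3 = £30
  R4–K: 60 × £7 = £420
Total = 10 + 110 + 360 + 30 + 420 = £930.

930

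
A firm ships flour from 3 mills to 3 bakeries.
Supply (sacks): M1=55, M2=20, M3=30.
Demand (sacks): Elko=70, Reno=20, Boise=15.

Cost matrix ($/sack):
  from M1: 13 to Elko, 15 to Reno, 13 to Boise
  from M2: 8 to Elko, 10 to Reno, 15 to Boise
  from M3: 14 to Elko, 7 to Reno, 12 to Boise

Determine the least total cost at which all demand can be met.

1135

Optimal allocation:
  M1–Elko: 50 × $13 = $650
  M1–Boise: 5 × $13 = $65
  M2–Elko: 20 × $8 = $160
  M3–Reno: 20 × $7 = $140
  M3–Boise: 10 × $12 = $120
Total = 650 + 65 + 160 + 140 + 120 = $1135.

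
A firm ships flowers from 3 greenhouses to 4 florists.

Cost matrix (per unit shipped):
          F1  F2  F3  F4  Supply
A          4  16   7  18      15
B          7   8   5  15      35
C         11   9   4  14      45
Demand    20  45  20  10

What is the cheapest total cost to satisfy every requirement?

690

An optimal shipping plan:
  A–F1: 15 bunches
  B–F1: 5 bunches
  B–F2: 30 bunches
  C–F2: 15 bunches
  C–F3: 20 bunches
  C–F4: 10 bunches
Total cost = 690.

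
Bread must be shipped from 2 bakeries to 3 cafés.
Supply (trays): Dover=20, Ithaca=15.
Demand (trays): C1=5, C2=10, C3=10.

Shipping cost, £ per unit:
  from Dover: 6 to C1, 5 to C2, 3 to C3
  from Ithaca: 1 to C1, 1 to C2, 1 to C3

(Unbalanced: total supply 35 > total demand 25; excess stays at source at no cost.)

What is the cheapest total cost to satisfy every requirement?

Optimal allocation:
  Dover to C3: 10 trays
  Ithaca to C1: 5 trays
  Ithaca to C2: 10 trays
Total cost = £45.
(Supply check: Dover ships 10; Ithaca ships 15.)

45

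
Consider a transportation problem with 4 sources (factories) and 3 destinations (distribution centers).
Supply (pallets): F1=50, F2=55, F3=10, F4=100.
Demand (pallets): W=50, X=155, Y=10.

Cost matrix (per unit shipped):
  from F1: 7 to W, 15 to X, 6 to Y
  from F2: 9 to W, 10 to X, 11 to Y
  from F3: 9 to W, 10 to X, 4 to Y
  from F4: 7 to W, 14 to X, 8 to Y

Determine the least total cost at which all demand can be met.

2320

One minimum-cost allocation:
  F1->W: 40 × 7 = 280
  F1->Y: 10 × 6 = 60
  F2->X: 55 × 10 = 550
  F3->X: 10 × 10 = 100
  F4->W: 10 × 7 = 70
  F4->X: 90 × 14 = 1260
Total = 280 + 60 + 550 + 100 + 70 + 1260 = 2320.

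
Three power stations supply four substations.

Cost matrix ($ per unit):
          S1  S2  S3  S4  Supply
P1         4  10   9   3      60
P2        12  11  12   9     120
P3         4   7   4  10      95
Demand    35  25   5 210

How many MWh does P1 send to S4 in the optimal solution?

Solving gives:
  P1->S4: 60 × $3 = $180
  P2->S4: 120 × $9 = $1080
  P3->S1: 35 × $4 = $140
  P3->S2: 25 × $7 = $175
  P3->S3: 5 × $4 = $20
  P3->S4: 30 × $10 = $300
Total cost = $1895.
So P1→S4 carries 60 MWh.

60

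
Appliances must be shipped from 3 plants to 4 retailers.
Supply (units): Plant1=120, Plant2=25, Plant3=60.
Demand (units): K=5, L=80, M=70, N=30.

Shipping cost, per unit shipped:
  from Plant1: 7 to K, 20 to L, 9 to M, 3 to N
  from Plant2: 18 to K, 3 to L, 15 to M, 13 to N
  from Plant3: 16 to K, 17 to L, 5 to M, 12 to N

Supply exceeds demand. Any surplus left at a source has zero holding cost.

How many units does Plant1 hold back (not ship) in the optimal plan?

An optimal plan:
  Plant1 to K: 5 × 7 = 35
  Plant1 to L: 55 × 20 = 1100
  Plant1 to M: 10 × 9 = 90
  Plant1 to N: 30 × 3 = 90
  Plant2 to L: 25 × 3 = 75
  Plant3 to M: 60 × 5 = 300
Total cost = 1690.
Plant1 ships 100 of its 120, leaving 20.

20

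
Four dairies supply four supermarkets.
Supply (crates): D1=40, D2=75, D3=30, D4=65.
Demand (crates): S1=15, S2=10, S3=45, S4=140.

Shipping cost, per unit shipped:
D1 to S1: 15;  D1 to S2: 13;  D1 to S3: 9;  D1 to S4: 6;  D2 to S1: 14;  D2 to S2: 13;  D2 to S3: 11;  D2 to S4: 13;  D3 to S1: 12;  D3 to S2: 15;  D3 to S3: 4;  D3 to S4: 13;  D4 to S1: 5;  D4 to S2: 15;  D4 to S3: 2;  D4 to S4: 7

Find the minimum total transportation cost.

1685

An optimal shipping plan:
  D1 to S4: 40 × 6 = 240
  D2 to S2: 10 × 13 = 130
  D2 to S4: 65 × 13 = 845
  D3 to S3: 30 × 4 = 120
  D4 to S1: 15 × 5 = 75
  D4 to S3: 15 × 2 = 30
  D4 to S4: 35 × 7 = 245
Total = 240 + 130 + 845 + 120 + 75 + 30 + 245 = 1685.
(Supply check: D1 ships 40; D2 ships 75; D3 ships 30; D4 ships 65.)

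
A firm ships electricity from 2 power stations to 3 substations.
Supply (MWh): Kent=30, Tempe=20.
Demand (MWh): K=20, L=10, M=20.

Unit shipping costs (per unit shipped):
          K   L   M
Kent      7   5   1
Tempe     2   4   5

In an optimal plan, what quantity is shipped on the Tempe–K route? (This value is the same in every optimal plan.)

Solving gives:
  Kent→L: 10 × 5 = 50
  Kent→M: 20 × 1 = 20
  Tempe→K: 20 × 2 = 40
Total cost = 110.
So Tempe→K carries 20 MWh.

20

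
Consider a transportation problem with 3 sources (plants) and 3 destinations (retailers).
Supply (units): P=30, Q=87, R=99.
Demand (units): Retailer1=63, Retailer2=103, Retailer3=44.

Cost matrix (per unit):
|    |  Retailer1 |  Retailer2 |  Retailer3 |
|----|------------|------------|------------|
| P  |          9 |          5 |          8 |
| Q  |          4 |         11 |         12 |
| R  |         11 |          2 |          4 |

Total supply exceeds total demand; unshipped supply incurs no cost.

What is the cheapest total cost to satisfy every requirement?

An optimal shipping plan:
  P→Retailer2: 30 × 5 = 150
  Q→Retailer1: 63 × 4 = 252
  Q→Retailer3: 18 × 12 = 216
  R→Retailer2: 73 × 2 = 146
  R→Retailer3: 26 × 4 = 104
Total = 150 + 252 + 216 + 146 + 104 = 868.

868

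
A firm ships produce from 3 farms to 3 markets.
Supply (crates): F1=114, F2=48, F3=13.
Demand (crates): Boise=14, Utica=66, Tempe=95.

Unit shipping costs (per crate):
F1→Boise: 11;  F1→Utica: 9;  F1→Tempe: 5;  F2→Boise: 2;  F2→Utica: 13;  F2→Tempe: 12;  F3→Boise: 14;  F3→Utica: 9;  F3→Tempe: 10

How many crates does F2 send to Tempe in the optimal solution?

0

Optimal shipments:
  F1→Utica: 19 × 9 = 171
  F1→Tempe: 95 × 5 = 475
  F2→Boise: 14 × 2 = 28
  F2→Utica: 34 × 13 = 442
  F3→Utica: 13 × 9 = 117
Total cost = 1233.
The route F2→Tempe is not used.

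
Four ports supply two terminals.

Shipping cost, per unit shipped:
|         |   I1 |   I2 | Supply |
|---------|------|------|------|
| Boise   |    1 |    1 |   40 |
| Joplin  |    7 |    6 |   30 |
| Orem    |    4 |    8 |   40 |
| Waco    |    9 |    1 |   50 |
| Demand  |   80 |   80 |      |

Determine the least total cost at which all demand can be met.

Optimal allocation:
  Boise->I1: 40 × 1 = 40
  Joplin->I2: 30 × 6 = 180
  Orem->I1: 40 × 4 = 160
  Waco->I2: 50 × 1 = 50
Total = 40 + 180 + 160 + 50 = 430.
(Supply check: Boise ships 40; Joplin ships 30; Orem ships 40; Waco ships 50.)

430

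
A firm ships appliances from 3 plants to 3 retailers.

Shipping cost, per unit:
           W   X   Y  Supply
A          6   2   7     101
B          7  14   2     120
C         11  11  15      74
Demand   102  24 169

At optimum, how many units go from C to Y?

0

The minimum-cost plan:
  A→W: 28 units
  A→X: 24 units
  A→Y: 49 units
  B→Y: 120 units
  C→W: 74 units
Total cost = 1613.
The route C→Y is not used.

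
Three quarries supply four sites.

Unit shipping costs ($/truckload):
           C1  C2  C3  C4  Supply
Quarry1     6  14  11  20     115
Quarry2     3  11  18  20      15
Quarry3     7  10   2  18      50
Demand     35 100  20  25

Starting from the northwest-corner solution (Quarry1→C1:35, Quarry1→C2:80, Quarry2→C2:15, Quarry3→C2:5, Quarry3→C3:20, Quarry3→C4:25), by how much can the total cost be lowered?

Current plan cost = 35·6 + 80·14 + 15·11 + 5·10 + 20·2 + 25·18 = $2035.
Optimal plan:
  Quarry1 to C1: 20 truckloads
  Quarry1 to C2: 70 truckloads
  Quarry1 to C4: 25 truckloads
  Quarry2 to C1: 15 truckloads
  Quarry3 to C2: 30 truckloads
  Quarry3 to C3: 20 truckloads
Optimal cost = $1985.
Saving = 2035 − 1985 = $50.

50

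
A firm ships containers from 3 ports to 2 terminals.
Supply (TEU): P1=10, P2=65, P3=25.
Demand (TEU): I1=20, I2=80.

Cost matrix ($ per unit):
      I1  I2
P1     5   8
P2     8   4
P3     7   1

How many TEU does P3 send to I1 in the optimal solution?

0

Solving gives:
  P1 to I1: 10 × $5 = $50
  P2 to I1: 10 × $8 = $80
  P2 to I2: 55 × $4 = $220
  P3 to I2: 25 × $1 = $25
Total cost = $375.
The route P3→I1 is not used.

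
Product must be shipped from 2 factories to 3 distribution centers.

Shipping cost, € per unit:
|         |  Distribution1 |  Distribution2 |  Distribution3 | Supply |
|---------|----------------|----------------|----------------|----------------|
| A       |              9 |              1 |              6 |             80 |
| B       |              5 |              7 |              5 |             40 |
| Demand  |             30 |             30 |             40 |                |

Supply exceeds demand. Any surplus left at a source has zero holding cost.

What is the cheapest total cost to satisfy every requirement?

One minimum-cost allocation:
  A to Distribution2: 30 × €1 = €30
  A to Distribution3: 30 × €6 = €180
  B to Distribution1: 30 × €5 = €150
  B to Distribution3: 10 × €5 = €50
Total = 30 + 180 + 150 + 50 = €410.

410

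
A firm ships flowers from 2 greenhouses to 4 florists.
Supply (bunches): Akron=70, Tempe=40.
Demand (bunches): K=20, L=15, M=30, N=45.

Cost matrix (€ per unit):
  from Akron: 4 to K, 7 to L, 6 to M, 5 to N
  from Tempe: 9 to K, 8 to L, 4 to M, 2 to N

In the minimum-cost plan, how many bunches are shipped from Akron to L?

15

The minimum-cost plan:
  Akron->K: 20 × €4 = €80
  Akron->L: 15 × €7 = €105
  Akron->M: 30 × €6 = €180
  Akron->N: 5 × €5 = €25
  Tempe->N: 40 × €2 = €80
Total cost = €470.
So Akron→L carries 15 bunches.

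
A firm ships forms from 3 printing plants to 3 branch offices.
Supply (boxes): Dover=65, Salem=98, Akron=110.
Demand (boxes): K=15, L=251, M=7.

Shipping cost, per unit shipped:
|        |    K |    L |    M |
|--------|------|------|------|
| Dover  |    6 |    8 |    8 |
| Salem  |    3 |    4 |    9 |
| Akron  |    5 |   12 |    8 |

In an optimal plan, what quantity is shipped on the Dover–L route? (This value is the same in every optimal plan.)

65

Solving gives:
  Dover→L: 65 × 8 = 520
  Salem→L: 98 × 4 = 392
  Akron→K: 15 × 5 = 75
  Akron→L: 88 × 12 = 1056
  Akron→M: 7 × 8 = 56
Total cost = 2099.
So Dover→L carries 65 boxes.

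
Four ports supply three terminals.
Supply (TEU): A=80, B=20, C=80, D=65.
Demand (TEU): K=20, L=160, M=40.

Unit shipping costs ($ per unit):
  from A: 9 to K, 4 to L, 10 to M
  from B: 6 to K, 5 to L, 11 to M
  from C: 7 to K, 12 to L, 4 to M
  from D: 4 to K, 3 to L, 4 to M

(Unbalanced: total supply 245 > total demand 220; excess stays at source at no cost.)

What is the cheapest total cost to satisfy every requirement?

Optimal allocation:
  A to L: 80 × $4 = $320
  B to K: 5 × $6 = $30
  B to L: 15 × $5 = $75
  C to K: 15 × $7 = $105
  C to M: 40 × $4 = $160
  D to L: 65 × $3 = $195
Total = 320 + 30 + 75 + 105 + 160 + 195 = $885.
(Supply check: A ships 80; B ships 20; C ships 55; D ships 65.)

885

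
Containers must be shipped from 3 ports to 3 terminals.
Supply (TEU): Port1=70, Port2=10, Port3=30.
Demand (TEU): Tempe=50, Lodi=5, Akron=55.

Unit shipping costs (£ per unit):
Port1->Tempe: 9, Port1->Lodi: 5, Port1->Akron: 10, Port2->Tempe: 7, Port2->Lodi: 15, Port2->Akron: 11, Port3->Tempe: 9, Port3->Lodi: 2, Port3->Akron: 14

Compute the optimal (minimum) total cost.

An optimal shipping plan:
  Port1→Tempe: 15 × £9 = £135
  Port1→Akron: 55 × £10 = £550
  Port2→Tempe: 10 × £7 = £70
  Port3→Tempe: 25 × £9 = £225
  Port3→Lodi: 5 × £2 = £10
Total = 135 + 550 + 70 + 225 + 10 = £990.

990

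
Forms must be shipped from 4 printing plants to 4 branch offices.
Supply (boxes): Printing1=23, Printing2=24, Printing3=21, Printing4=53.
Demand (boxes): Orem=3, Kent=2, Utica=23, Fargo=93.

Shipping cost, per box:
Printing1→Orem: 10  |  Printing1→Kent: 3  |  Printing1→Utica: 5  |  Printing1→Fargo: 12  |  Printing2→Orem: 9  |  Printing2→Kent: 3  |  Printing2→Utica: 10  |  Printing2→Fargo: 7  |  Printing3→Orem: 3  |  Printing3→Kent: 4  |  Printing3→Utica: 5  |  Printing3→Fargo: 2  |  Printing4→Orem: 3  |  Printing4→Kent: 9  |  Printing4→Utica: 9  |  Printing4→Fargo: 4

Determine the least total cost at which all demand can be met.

A cheapest plan:
  Printing1→Utica: 23 × 5 = 115
  Printing2→Kent: 2 × 3 = 6
  Printing2→Fargo: 22 × 7 = 154
  Printing3→Fargo: 21 × 2 = 42
  Printing4→Orem: 3 × 3 = 9
  Printing4→Fargo: 50 × 4 = 200
Total = 115 + 6 + 154 + 42 + 9 + 200 = 526.
(Supply check: Printing1 ships 23; Printing2 ships 24; Printing3 ships 21; Printing4 ships 53.)

526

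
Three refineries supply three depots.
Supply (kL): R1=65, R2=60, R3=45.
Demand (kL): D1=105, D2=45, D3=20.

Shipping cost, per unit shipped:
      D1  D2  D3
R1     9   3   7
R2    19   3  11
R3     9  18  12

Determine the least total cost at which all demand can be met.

1280

A cheapest plan:
  R1→D1: 60 × 9 = 540
  R1→D3: 5 × 7 = 35
  R2→D2: 45 × 3 = 135
  R2→D3: 15 × 11 = 165
  R3→D1: 45 × 9 = 405
Total = 540 + 35 + 135 + 165 + 405 = 1280.
(Supply check: R1 ships 65; R2 ships 60; R3 ships 45.)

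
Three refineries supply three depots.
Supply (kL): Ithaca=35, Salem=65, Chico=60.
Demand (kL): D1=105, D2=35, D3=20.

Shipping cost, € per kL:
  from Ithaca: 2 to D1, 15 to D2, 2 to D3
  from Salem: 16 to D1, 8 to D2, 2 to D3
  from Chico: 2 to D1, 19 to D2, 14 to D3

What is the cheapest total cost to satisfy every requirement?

A cheapest plan:
  Ithaca–D1: 35 kL
  Salem–D1: 10 kL
  Salem–D2: 35 kL
  Salem–D3: 20 kL
  Chico–D1: 60 kL
Total cost = €670.

670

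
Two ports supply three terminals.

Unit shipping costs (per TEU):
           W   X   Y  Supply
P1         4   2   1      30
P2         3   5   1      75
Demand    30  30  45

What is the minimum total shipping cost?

Optimal allocation:
  P1–X: 30 × 2 = 60
  P2–W: 30 × 3 = 90
  P2–Y: 45 × 1 = 45
Total = 60 + 90 + 45 = 195.
(Supply check: P1 ships 30; P2 ships 75.)

195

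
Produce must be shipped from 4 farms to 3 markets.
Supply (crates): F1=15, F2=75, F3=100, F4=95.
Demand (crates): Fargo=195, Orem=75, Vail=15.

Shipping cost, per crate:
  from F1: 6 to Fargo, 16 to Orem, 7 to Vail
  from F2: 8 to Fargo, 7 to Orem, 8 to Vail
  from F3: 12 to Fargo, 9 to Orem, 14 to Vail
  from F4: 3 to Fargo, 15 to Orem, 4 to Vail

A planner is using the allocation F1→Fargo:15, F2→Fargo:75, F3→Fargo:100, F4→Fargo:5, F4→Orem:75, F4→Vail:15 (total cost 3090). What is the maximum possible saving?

1140

Current plan cost = 15·6 + 75·8 + 100·12 + 5·3 + 75·15 + 15·4 = 3090.
Optimal plan:
  F1 to Fargo: 15 × 6 = 90
  F2 to Fargo: 60 × 8 = 480
  F2 to Vail: 15 × 8 = 120
  F3 to Fargo: 25 × 12 = 300
  F3 to Orem: 75 × 9 = 675
  F4 to Fargo: 95 × 3 = 285
Optimal cost = 1950.
Saving = 3090 − 1950 = 1140.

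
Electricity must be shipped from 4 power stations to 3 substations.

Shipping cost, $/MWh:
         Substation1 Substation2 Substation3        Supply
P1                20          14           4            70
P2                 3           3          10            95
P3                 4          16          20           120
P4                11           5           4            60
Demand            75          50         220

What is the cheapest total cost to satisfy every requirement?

2320

A cheapest plan:
  P1 to Substation3: 70 × $4 = $280
  P2 to Substation2: 50 × $3 = $150
  P2 to Substation3: 45 × $10 = $450
  P3 to Substation1: 75 × $4 = $300
  P3 to Substation3: 45 × $20 = $900
  P4 to Substation3: 60 × $4 = $240
Total = 280 + 150 + 450 + 300 + 900 + 240 = $2320.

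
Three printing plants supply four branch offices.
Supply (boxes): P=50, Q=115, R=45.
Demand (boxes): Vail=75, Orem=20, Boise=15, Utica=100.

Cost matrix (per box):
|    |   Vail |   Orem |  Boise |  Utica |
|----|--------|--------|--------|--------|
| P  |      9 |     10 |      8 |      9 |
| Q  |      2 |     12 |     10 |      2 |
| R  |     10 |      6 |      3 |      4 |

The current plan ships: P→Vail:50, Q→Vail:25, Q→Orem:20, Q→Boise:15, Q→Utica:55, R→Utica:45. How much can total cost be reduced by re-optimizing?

315

Current plan cost = 50·9 + 25·2 + 20·12 + 15·10 + 55·2 + 45·4 = 1180.
Optimal plan:
  P to Orem: 20 × 10 = 200
  P to Utica: 30 × 9 = 270
  Q to Vail: 75 × 2 = 150
  Q to Utica: 40 × 2 = 80
  R to Boise: 15 × 3 = 45
  R to Utica: 30 × 4 = 120
Optimal cost = 865.
Saving = 1180 − 865 = 315.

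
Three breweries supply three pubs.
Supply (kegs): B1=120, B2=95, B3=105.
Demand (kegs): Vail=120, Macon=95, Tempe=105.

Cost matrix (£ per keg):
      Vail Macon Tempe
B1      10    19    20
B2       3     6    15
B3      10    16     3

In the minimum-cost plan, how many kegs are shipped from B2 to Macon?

95

Solving gives:
  B1–Vail: 120 × £10 = £1200
  B2–Macon: 95 × £6 = £570
  B3–Tempe: 105 × £3 = £315
Total cost = £2085.
So B2→Macon carries 95 kegs.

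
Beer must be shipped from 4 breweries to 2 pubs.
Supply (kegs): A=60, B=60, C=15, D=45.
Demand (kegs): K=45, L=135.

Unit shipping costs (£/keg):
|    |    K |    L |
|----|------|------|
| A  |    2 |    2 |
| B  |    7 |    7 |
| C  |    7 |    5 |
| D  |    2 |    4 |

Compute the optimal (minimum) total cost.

705

Optimal allocation:
  A->L: 60 kegs
  B->L: 60 kegs
  C->L: 15 kegs
  D->K: 45 kegs
Total cost = £705.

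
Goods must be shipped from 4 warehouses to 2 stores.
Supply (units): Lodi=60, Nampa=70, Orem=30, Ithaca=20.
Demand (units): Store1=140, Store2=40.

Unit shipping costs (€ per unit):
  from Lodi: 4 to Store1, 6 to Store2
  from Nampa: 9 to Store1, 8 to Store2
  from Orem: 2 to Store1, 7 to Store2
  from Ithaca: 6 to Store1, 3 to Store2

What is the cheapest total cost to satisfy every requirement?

Optimal allocation:
  Lodi–Store1: 60 × €4 = €240
  Nampa–Store1: 50 × €9 = €450
  Nampa–Store2: 20 × €8 = €160
  Orem–Store1: 30 × €2 = €60
  Ithaca–Store2: 20 × €3 = €60
Total = 240 + 450 + 160 + 60 + 60 = €970.

970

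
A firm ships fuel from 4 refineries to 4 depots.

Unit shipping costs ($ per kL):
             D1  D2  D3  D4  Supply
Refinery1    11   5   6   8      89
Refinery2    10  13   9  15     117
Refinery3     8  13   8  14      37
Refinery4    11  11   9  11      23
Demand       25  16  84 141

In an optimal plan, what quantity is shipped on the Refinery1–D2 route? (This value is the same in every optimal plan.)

The minimum-cost plan:
  Refinery1->D2: 16 × $5 = $80
  Refinery1->D4: 73 × $8 = $584
  Refinery2->D3: 72 × $9 = $648
  Refinery2->D4: 45 × $15 = $675
  Refinery3->D1: 25 × $8 = $200
  Refinery3->D3: 12 × $8 = $96
  Refinery4->D4: 23 × $11 = $253
Total cost = $2536.
So Refinery1→D2 carries 16 kL.

16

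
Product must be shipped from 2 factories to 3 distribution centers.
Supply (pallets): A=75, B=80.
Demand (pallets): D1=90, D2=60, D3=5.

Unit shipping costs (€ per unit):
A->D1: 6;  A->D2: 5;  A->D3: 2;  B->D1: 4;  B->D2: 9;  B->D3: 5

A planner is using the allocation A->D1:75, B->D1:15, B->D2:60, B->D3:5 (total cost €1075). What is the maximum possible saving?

Current plan cost = 75·6 + 15·4 + 60·9 + 5·5 = €1075.
Optimal plan:
  A to D1: 10 × €6 = €60
  A to D2: 60 × €5 = €300
  A to D3: 5 × €2 = €10
  B to D1: 80 × €4 = €320
Optimal cost = €690.
Saving = 1075 − 690 = €385.

385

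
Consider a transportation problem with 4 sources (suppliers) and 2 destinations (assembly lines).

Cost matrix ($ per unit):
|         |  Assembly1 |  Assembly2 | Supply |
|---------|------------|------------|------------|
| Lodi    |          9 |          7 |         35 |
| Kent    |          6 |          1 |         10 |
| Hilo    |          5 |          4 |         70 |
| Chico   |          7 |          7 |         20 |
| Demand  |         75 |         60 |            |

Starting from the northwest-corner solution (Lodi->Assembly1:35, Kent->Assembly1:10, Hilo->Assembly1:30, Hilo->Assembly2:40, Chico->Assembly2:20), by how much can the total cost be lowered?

95

Current plan cost = 35·9 + 10·6 + 30·5 + 40·4 + 20·7 = $825.
Optimal plan:
  Lodi to Assembly2: 35 batches
  Kent to Assembly2: 10 batches
  Hilo to Assembly1: 55 batches
  Hilo to Assembly2: 15 batches
  Chico to Assembly1: 20 batches
Optimal cost = $730.
Saving = 825 − 730 = $95.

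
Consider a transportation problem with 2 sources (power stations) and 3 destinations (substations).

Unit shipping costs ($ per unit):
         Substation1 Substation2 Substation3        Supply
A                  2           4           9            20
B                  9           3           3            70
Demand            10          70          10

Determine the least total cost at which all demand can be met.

Optimal allocation:
  A→Substation1: 10 × $2 = $20
  A→Substation2: 10 × $4 = $40
  B→Substation2: 60 × $3 = $180
  B→Substation3: 10 × $3 = $30
Total = 20 + 40 + 180 + 30 = $270.
(Supply check: A ships 20; B ships 70.)

270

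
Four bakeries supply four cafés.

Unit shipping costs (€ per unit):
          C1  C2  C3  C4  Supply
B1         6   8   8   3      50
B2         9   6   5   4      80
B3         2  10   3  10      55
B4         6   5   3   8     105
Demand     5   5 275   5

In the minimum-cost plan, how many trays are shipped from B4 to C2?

Optimal shipments:
  B1–C1: 5 × €6 = €30
  B1–C2: 5 × €8 = €40
  B1–C3: 35 × €8 = €280
  B1–C4: 5 × €3 = €15
  B2–C3: 80 × €5 = €400
  B3–C3: 55 × €3 = €165
  B4–C3: 105 × €3 = €315
Total cost = €1245.
The route B4→C2 is not used.

0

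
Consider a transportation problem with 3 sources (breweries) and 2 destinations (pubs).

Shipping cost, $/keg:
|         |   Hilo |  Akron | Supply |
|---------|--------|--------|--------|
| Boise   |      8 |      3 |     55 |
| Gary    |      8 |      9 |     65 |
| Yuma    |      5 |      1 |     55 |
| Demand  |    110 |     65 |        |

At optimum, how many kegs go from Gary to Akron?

Solving gives:
  Boise→Akron: 55 × $3 = $165
  Gary→Hilo: 65 × $8 = $520
  Yuma→Hilo: 45 × $5 = $225
  Yuma→Akron: 10 × $1 = $10
Total cost = $920.
The route Gary→Akron is not used.

0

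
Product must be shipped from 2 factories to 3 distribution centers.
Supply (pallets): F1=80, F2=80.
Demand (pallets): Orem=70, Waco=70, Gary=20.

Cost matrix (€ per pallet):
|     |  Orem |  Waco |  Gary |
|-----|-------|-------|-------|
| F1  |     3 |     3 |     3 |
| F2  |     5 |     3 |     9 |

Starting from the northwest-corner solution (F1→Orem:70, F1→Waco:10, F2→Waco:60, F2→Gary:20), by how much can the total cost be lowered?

Current plan cost = 70·3 + 10·3 + 60·3 + 20·9 = €600.
Optimal plan:
  F1→Orem: 60 pallets
  F1→Gary: 20 pallets
  F2→Orem: 10 pallets
  F2→Waco: 70 pallets
Optimal cost = €500.
Saving = 600 − 500 = €100.

100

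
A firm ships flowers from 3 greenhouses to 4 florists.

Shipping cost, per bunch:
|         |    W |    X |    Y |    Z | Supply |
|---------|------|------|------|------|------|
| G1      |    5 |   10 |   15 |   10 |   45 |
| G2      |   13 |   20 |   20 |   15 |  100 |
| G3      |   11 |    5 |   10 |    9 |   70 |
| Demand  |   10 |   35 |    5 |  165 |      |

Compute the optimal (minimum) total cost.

2395

A cheapest plan:
  G1 to W: 10 × 5 = 50
  G1 to Z: 35 × 10 = 350
  G2 to Z: 100 × 15 = 1500
  G3 to X: 35 × 5 = 175
  G3 to Y: 5 × 10 = 50
  G3 to Z: 30 × 9 = 270
Total = 50 + 350 + 1500 + 175 + 50 + 270 = 2395.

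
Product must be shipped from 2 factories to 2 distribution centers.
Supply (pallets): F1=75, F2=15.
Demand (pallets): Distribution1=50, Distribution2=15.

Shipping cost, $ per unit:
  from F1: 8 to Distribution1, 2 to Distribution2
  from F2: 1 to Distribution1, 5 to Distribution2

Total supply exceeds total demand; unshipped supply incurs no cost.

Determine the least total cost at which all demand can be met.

325

Optimal allocation:
  F1 to Distribution1: 35 × $8 = $280
  F1 to Distribution2: 15 × $2 = $30
  F2 to Distribution1: 15 × $1 = $15
Total = 280 + 30 + 15 = $325.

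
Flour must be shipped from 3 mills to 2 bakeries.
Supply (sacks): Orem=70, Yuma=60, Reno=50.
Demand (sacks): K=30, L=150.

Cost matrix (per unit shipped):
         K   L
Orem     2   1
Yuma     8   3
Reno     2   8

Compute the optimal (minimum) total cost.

One minimum-cost allocation:
  Orem to L: 70 × 1 = 70
  Yuma to L: 60 × 3 = 180
  Reno to K: 30 × 2 = 60
  Reno to L: 20 × 8 = 160
Total = 70 + 180 + 60 + 160 = 470.

470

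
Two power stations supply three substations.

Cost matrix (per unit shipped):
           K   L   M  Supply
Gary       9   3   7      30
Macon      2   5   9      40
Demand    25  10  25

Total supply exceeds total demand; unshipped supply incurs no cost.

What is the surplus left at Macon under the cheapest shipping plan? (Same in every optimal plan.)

10

Minimum-cost shipments:
  Gary to L: 10 × 3 = 30
  Gary to M: 20 × 7 = 140
  Macon to K: 25 × 2 = 50
  Macon to M: 5 × 9 = 45
Total cost = 265.
Macon ships 30 of its 40, leaving 10.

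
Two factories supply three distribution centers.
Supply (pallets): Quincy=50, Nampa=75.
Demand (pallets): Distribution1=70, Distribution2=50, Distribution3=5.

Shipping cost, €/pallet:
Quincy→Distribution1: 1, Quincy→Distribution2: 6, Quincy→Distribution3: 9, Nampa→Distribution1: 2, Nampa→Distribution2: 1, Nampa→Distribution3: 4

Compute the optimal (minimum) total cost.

160

One minimum-cost allocation:
  Quincy–Distribution1: 50 × €1 = €50
  Nampa–Distribution1: 20 × €2 = €40
  Nampa–Distribution2: 50 × €1 = €50
  Nampa–Distribution3: 5 × €4 = €20
Total = 50 + 40 + 50 + 20 = €160.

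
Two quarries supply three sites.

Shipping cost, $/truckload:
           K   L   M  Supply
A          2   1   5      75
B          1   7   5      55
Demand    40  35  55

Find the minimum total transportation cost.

An optimal shipping plan:
  A–L: 35 × $1 = $35
  A–M: 40 × $5 = $200
  B–K: 40 × $1 = $40
  B–M: 15 × $5 = $75
Total = 35 + 200 + 40 + 75 = $350.

350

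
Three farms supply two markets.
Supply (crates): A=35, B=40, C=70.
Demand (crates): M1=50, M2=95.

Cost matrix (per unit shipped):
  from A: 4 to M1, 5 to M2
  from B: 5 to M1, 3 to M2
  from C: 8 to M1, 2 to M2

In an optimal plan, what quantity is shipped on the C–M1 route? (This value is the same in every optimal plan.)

Optimal shipments:
  A→M1: 35 × 4 = 140
  B→M1: 15 × 5 = 75
  B→M2: 25 × 3 = 75
  C→M2: 70 × 2 = 140
Total cost = 430.
The route C→M1 is not used.

0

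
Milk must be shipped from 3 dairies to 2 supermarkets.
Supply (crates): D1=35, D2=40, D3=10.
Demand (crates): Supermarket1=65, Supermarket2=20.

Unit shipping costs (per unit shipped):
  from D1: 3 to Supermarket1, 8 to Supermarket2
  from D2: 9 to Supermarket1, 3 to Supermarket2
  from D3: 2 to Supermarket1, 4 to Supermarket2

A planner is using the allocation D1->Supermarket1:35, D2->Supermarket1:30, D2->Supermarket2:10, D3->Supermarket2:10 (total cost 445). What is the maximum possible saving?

Current plan cost = 35·3 + 30·9 + 10·3 + 10·4 = 445.
Optimal plan:
  D1->Supermarket1: 35 × 3 = 105
  D2->Supermarket1: 20 × 9 = 180
  D2->Supermarket2: 20 × 3 = 60
  D3->Supermarket1: 10 × 2 = 20
Optimal cost = 365.
Saving = 445 − 365 = 80.

80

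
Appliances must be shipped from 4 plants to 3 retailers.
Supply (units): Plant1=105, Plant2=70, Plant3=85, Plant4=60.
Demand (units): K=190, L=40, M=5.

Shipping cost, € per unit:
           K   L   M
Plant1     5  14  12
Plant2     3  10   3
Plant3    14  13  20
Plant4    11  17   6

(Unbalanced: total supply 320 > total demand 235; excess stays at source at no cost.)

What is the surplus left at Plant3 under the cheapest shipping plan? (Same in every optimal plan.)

Minimum-cost shipments:
  Plant1→K: 105 × €5 = €525
  Plant2→K: 70 × €3 = €210
  Plant3→L: 40 × €13 = €520
  Plant4→K: 15 × €11 = €165
  Plant4→M: 5 × €6 = €30
Total cost = €1450.
Plant3 ships 40 of its 85, leaving 45.

45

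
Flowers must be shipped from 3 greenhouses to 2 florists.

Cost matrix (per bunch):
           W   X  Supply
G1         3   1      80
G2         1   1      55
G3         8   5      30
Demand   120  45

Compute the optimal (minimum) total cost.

415

An optimal shipping plan:
  G1->W: 65 bunches
  G1->X: 15 bunches
  G2->W: 55 bunches
  G3->X: 30 bunches
Total cost = 415.
(Supply check: G1 ships 80; G2 ships 55; G3 ships 30.)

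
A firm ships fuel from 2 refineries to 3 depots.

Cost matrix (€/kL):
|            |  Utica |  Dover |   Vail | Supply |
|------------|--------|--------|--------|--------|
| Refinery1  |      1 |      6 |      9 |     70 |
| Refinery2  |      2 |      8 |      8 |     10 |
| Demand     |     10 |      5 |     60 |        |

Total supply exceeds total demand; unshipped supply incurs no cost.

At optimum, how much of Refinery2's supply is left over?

0

Minimum-cost shipments:
  Refinery1→Utica: 10 kL
  Refinery1→Dover: 5 kL
  Refinery1→Vail: 50 kL
  Refinery2→Vail: 10 kL
Total cost = €570.
Refinery2 ships 10 of its 10, leaving 0.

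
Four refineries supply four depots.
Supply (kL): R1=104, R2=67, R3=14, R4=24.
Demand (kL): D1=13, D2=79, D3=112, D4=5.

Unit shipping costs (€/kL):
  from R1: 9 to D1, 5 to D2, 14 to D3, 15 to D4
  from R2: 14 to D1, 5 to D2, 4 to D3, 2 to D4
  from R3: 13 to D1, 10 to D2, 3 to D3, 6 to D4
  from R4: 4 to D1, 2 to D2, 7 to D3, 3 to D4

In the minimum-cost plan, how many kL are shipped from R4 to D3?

19

Optimal shipments:
  R1 to D1: 13 × €9 = €117
  R1 to D2: 79 × €5 = €395
  R1 to D3: 12 × €14 = €168
  R2 to D3: 67 × €4 = €268
  R3 to D3: 14 × €3 = €42
  R4 to D3: 19 × €7 = €133
  R4 to D4: 5 × €3 = €15
Total cost = €1138.
So R4→D3 carries 19 kL.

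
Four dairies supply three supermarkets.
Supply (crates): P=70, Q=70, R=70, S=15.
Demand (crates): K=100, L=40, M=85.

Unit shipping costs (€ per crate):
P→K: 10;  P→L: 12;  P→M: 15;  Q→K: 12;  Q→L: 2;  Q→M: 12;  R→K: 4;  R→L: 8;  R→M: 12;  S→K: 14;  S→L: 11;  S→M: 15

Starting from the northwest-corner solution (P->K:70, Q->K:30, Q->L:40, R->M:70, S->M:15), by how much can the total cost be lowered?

360

Current plan cost = 70·10 + 30·12 + 40·2 + 70·12 + 15·15 = €2205.
Optimal plan:
  P->K: 30 × €10 = €300
  P->M: 40 × €15 = €600
  Q->L: 40 × €2 = €80
  Q->M: 30 × €12 = €360
  R->K: 70 × €4 = €280
  S->M: 15 × €15 = €225
Optimal cost = €1845.
Saving = 2205 − 1845 = €360.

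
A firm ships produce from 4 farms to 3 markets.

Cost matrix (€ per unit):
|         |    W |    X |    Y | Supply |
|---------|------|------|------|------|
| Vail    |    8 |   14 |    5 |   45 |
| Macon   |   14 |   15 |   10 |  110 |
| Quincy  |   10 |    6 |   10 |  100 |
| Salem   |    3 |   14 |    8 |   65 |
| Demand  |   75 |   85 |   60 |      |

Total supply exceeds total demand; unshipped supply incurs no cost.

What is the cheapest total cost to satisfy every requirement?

1180

An optimal shipping plan:
  Vail to Y: 45 × €5 = €225
  Macon to Y: 10 × €10 = €100
  Quincy to W: 10 × €10 = €100
  Quincy to X: 85 × €6 = €510
  Quincy to Y: 5 × €10 = €50
  Salem to W: 65 × €3 = €195
Total = 225 + 100 + 100 + 510 + 50 + 195 = €1180.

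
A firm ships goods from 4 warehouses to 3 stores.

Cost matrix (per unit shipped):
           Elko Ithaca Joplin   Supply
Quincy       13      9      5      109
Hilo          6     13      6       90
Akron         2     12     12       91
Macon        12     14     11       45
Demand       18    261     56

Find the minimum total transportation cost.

Optimal allocation:
  Quincy→Ithaca: 109 units
  Hilo→Ithaca: 34 units
  Hilo→Joplin: 56 units
  Akron→Elko: 18 units
  Akron→Ithaca: 73 units
  Macon→Ithaca: 45 units
Total cost = 3301.

3301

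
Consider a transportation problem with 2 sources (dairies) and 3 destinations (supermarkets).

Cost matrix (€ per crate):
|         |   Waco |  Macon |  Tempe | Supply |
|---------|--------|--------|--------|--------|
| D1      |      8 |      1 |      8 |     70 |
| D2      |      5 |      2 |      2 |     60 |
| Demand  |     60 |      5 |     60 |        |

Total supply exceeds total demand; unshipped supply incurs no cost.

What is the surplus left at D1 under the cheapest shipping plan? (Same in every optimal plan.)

5

An optimal plan:
  D1 to Waco: 60 × €8 = €480
  D1 to Macon: 5 × €1 = €5
  D2 to Tempe: 60 × €2 = €120
Total cost = €605.
D1 ships 65 of its 70, leaving 5.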